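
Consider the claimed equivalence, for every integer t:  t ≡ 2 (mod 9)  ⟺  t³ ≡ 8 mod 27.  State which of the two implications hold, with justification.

Both directions hold; the statement is true.

(⟹) Suppose t ≡ 2 (mod 9). Working modulo 27, t ∈ {2, 11, 20}; for each such r, r³ ≡ 8 (mod 27).

(⟸) Conversely, the residues r modulo 27 with r³ ≡ 8 (mod 27) are exactly {2, 11, 20}, and each is ≡ 2 (mod 9).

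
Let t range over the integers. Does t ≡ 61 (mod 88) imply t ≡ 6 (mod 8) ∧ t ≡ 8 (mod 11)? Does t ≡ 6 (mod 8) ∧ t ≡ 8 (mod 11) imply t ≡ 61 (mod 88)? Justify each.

[⇒] This fails: t = 61 gives 61 ≡ 61 (mod 88) but 61 ≡ 5 (mod 8), so the conjunction on the right does not hold.

[⇐] This fails: t = 30 satisfies both congruences on the right (30 ≡ 6 mod 8 and 30 ≡ 8 mod 11) yet 30 ≡ 30 (mod 88), not 61.

Neither implication holds.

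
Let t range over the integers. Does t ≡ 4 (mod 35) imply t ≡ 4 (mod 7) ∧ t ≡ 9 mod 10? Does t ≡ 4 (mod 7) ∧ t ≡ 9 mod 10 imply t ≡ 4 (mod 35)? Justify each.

Forward direction. This fails: t = 4 gives 4 ≡ 4 (mod 35) but 4 ≡ 4 (mod 10), so the conjunction on the right does not hold.

Converse. If t ≡ 4 (mod 7) and t ≡ 9 (mod 10), then by the Chinese remainder theorem t ≡ 39 (mod 70). Since 39 ≡ 4 (mod 35) and 35 ∣ 70, we get t ≡ 4 (mod 35).

Only the converse holds.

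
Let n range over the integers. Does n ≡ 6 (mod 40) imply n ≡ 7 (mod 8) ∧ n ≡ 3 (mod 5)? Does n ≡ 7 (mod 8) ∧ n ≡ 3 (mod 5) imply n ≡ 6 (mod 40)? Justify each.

(⇒) This fails: n = 6 gives 6 ≡ 6 (mod 40) but 6 ≡ 6 (mod 8), so the conjunction on the right does not hold.

(⇐) This fails: n = 23 satisfies both congruences on the right (23 ≡ 7 mod 8 and 23 ≡ 3 mod 5) yet 23 ≡ 23 (mod 40), not 6.

Neither direction holds.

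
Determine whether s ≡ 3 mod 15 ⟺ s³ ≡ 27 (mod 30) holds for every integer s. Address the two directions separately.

(⇐) The residues r modulo 30 with r³ ≡ 27 (mod 30) are exactly {3}, and each is ≡ 3 (mod 15).

(⇒) This fails: take s = 18. Then 18 ≡ 3 (mod 15), but 18³ = 5832 ≡ 12 (mod 30), not 27.

(⇒) fails; (⇐) holds.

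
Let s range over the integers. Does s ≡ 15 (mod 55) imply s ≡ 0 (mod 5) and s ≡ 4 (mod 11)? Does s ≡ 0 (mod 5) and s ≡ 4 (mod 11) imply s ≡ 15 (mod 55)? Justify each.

(⇒) Suppose s ≡ 15 (mod 55); write s = 55j + 15. Since 5 ∣ 55, reducing mod 5 gives s ≡ 15 ≡ 0 (mod 5); since 11 ∣ 55, reducing mod 11 gives s ≡ 15 ≡ 4 (mod 11).

(⇐) Conversely, if s ≡ 0 (mod 5) and s ≡ 4 (mod 11), then by the Chinese remainder theorem s ≡ 15 (mod 55). This is exactly s ≡ 15 (mod 55).

Both directions hold.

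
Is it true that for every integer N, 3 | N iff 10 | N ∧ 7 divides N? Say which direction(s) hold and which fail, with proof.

Neither direction holds.

[⇒] This fails: take N = 3. Certainly 3 ∣ 3, but 10 ∤ 3.

[⇐] This fails: take N = 70. Both 10 ∣ 70 and 7 ∣ 70, yet 70 is not a multiple of 3 (since 70 = 23·3 + 1), so 3 ∤ 70.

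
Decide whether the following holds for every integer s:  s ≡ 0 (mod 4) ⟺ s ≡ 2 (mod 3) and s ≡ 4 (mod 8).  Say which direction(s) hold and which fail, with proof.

Only the converse holds.

(⇒) This fails: s = 0 gives 0 ≡ 0 (mod 4) but 0 ≡ 0 (mod 3), so the conjunction on the right does not hold.

(⇐) Conversely, if s ≡ 2 (mod 3) and s ≡ 4 (mod 8), then by the Chinese remainder theorem s ≡ 20 (mod 24). Since 20 ≡ 0 (mod 4) and 4 ∣ 24, we get s ≡ 0 (mod 4).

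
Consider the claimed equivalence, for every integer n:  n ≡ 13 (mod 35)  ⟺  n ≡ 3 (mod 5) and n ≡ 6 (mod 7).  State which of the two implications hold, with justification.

(⟹) Suppose n ≡ 13 (mod 35); write n = 35j + 13. Since 5 ∣ 35, reducing mod 5 gives n ≡ 13 ≡ 3 (mod 5); since 7 ∣ 35, reducing mod 7 gives n ≡ 13 ≡ 6 (mod 7).

(⟸) Conversely, if n ≡ 3 (mod 5) and n ≡ 6 (mod 7), then by the Chinese remainder theorem n ≡ 13 (mod 35). This is exactly n ≡ 13 (mod 35).

Both implications hold.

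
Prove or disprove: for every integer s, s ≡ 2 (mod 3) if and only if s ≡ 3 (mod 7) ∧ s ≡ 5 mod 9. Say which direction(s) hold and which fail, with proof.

The forward direction fails; the converse holds.

[⇒] This fails: s = 2 gives 2 ≡ 2 (mod 3) but 2 ≡ 2 (mod 7), so the conjunction on the right does not hold.

[⇐] Conversely, if s ≡ 3 (mod 7) and s ≡ 5 (mod 9), then by the Chinese remainder theorem s ≡ 59 (mod 63). Since 59 ≡ 2 (mod 3) and 3 ∣ 63, we get s ≡ 2 (mod 3).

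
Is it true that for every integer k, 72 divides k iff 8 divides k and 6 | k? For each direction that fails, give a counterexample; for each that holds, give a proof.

The forward direction holds; the converse fails.

Converse. This fails: take k = 24. Both 8 ∣ 24 and 6 ∣ 24, yet 24 is not a multiple of 72 (since 24 = 0·72 + 24), so 72 ∤ 24.

Forward direction. If 72 ∣ k, write k = 72q. Since 72 = 9·8, k = 8·(9q), so 8 ∣ k; and since 72 = 12·6, k = 6·(12q), so 6 ∣ k.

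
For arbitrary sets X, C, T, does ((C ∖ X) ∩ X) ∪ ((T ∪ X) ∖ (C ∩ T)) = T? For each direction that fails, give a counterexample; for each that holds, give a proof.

Neither inclusion holds.

(⊆) This inclusion fails. Take X = {1}, C = ∅, T = ∅; then 1 ∈ ((C ∖ X) ∩ X) ∪ ((T ∪ X) ∖ (C ∩ T)) but 1 ∉ T.

(⊇) This inclusion fails. Take X = ∅, C = {1}, T = {1}; then 1 ∈ T but 1 ∉ ((C ∖ X) ∩ X) ∪ ((T ∪ X) ∖ (C ∩ T)).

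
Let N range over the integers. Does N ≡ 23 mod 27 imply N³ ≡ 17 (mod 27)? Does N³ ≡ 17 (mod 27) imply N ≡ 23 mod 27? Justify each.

Only the forward implication holds.

Converse. This fails: take N = 5. Then 5³ = 125 ≡ 17 (mod 27), yet 5 ≡ 5 (mod 27), not 23.

Forward direction. Suppose N ≡ 23 mod 27. Write N = 27j + 23. Then (27j + 23)³ = 19683j³ + 50301j² + 42849j + 12167 = 27(729j³ + 1863j² + 1587j + 450) + 17, so N³ ≡ 17 (mod 27).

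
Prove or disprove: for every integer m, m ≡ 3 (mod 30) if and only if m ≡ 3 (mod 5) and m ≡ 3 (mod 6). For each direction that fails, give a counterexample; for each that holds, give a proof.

(⇒) Suppose m ≡ 3 (mod 30); write m = 30j + 3. Since 5 ∣ 30, reducing mod 5 gives m ≡ 3 (mod 5); since 6 ∣ 30, reducing mod 6 gives m ≡ 3 (mod 6).

(⇐) Conversely, if m ≡ 3 (mod 5) and m ≡ 3 (mod 6), then by the Chinese remainder theorem m ≡ 3 (mod 30). This is exactly m ≡ 3 (mod 30).

Both directions hold.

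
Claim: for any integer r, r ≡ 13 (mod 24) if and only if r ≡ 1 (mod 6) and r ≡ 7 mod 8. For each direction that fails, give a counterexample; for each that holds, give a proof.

Neither implication holds.

Forward direction. This fails: r = 13 gives 13 ≡ 13 (mod 24) but 13 ≡ 5 (mod 8), so the conjunction on the right does not hold.

Converse. This fails: r = 7 satisfies both congruences on the right (7 ≡ 1 mod 6 and 7 ≡ 7 mod 8) yet 7 ≡ 7 (mod 24), not 13.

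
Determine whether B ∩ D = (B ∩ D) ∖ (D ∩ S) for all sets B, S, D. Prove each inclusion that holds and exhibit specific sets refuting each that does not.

(⟹) This inclusion fails. Take B = {1}, S = {1}, D = {1}; then 1 ∈ B ∩ D but 1 ∉ (B ∩ D) ∖ (D ∩ S).

(⟸) Let x ∈ (B ∩ D) ∖ (D ∩ S). Then x ∈ B ∩ D and x ∉ S, from which x ∈ B ∩ D.

(⊆) fails; (⊇) holds.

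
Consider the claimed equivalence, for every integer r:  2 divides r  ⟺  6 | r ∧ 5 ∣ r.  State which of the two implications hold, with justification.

(⟹) This fails: take r = 2. Certainly 2 ∣ 2, but 6 ∤ 2.

(⟸) Suppose 6 ∣ r and 5 ∣ r. Any common multiple of 6 and 5 is a multiple of their lcm; here gcd(6, 5) = 1, so lcm(6, 5) = 6·5 = 30, so 30 ∣ r. Since 2 ∣ 30, it follows that 2 ∣ r.

(⇒) fails; (⇐) holds.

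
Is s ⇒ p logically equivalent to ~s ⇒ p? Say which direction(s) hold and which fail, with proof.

Neither direction holds.

Forward direction. This fails. Under p = F, s = F, the left side is true but the right side is false.

Converse. This fails. Under p = F, s = T, the left side is false but the right side is true.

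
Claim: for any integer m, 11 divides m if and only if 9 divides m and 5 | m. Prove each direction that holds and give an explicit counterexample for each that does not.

Both directions fail.

(⟹) This fails: take m = 11. Certainly 11 ∣ 11, but 9 ∤ 11.

(⟸) This fails: take m = 45. Both 9 ∣ 45 and 5 ∣ 45, yet 45 is not a multiple of 11 (since 45 = 4·11 + 1), so 11 ∤ 45.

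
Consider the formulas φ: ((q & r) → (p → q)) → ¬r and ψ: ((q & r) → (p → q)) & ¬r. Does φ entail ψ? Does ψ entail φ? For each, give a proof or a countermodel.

The biconditional holds.

(→) Assume the antecedent. If p is true, the antecedent forces (p = T, q = F, r = F) or (p = T, q = T, r = F), and ((q & r) → (p → q)) & ¬r holds there. If p is false, the antecedent forces (p = F, q = F, r = F) or (p = F, q = T, r = F), and ((q & r) → (p → q)) & ¬r holds there. Either way ((q & r) → (p → q)) & ¬r holds.

(←) Assume the antecedent. If p is true, the antecedent forces (p = T, q = F, r = F) or (p = T, q = T, r = F), and ((q & r) → (p → q)) → ¬r holds there. If p is false, the antecedent forces (p = F, q = F, r = F) or (p = F, q = T, r = F), and ((q & r) → (p → q)) → ¬r holds there. Either way ((q & r) → (p → q)) → ¬r holds.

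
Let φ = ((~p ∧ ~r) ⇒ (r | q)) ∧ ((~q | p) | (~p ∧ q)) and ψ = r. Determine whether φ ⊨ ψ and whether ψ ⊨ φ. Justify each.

(⇐) Assume the antecedent. If q is true, the consequent reduces to true regardless of the other variables. If q is false, the antecedent forces (q = F, r = T, p = F) or (q = F, r = T, p = T), and the consequent holds there. Either way the consequent holds.

(⇒) This fails. Under q = T, r = F, p = F, the left side is true but the right side is false.

(⇒) fails; (⇐) holds.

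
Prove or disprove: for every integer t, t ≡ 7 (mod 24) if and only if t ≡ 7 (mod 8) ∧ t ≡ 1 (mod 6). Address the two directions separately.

Equivalent; both directions hold.

(→) Suppose t ≡ 7 (mod 24); write t = 24j + 7. Since 8 ∣ 24, reducing mod 8 gives t ≡ 7 (mod 8); since 6 ∣ 24, reducing mod 6 gives t ≡ 7 ≡ 1 (mod 6).

(←) Conversely, if t ≡ 7 (mod 8) and t ≡ 1 (mod 6), then by the Chinese remainder theorem t ≡ 7 (mod 24). This is exactly t ≡ 7 (mod 24).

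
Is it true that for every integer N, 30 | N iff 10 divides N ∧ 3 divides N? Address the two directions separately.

The biconditional holds.

Forward direction. If 30 ∣ N, write N = 30q. Since 30 = 3·10, N = 10·(3q), so 10 ∣ N; and since 30 = 10·3, N = 3·(10q), so 3 ∣ N.

Converse. Suppose 10 ∣ N and 3 ∣ N. Any common multiple of 10 and 3 is a multiple of their lcm; here gcd(10, 3) = 1, so lcm(10, 3) = 10·3 = 30, so 30 ∣ N.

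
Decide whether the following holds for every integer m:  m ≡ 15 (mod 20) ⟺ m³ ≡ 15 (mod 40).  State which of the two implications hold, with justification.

(→) This fails: take m = 35. Then 35 ≡ 15 (mod 20), but 35³ = 42875 ≡ 35 (mod 40), not 15.

(←) Conversely, the residues r modulo 40 with r³ ≡ 15 (mod 40) are exactly {15}, and each is ≡ 15 (mod 20).

The forward direction fails; the converse holds.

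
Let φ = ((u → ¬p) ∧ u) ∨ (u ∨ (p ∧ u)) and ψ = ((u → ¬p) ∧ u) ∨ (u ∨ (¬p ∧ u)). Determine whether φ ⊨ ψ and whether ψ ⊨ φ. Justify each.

Both implications hold.

[⇒] Assume the antecedent. If p is true, the antecedent forces (p = T, u = T), and the consequent holds there. If p is false, the antecedent forces (p = F, u = T), and the consequent holds there. Either way the consequent holds.

[⇐] Assume the antecedent. If p is true, the antecedent forces (p = T, u = T), and ((u → ¬p) ∧ u) ∨ (u ∨ (p ∧ u)) holds there. If p is false, the antecedent forces (p = F, u = T), and ((u → ¬p) ∧ u) ∨ (u ∨ (p ∧ u)) holds there. Either way ((u → ¬p) ∧ u) ∨ (u ∨ (p ∧ u)) holds.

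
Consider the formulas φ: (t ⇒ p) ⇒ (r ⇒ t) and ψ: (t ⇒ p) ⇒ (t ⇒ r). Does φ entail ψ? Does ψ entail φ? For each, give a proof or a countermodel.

Neither implication holds.

Forward direction. This fails. Under t = T, r = F, p = T, the left side is true but the right side is false.

Converse. This fails. Under t = F, r = T, p = F, the left side is false but the right side is true.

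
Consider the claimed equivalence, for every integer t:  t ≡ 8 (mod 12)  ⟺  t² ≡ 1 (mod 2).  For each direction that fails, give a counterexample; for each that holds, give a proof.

(→) This fails: take t = 8. Then 8 ≡ 8 (mod 12), but 8² = 64 ≡ 0 (mod 2), not 1.

(←) This fails: take t = 1. Then 1² = 1 ≡ 1 (mod 2), yet 1 ≡ 1 (mod 12), not 8.

Neither direction holds.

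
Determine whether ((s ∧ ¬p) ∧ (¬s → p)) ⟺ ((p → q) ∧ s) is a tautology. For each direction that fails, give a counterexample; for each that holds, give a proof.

(⇒) holds; (⇐) fails.

[⇒] Assume the antecedent. If q is true, the antecedent forces (q = T, s = T, p = F), and (p → q) ∧ s holds there. If q is false, the antecedent forces (q = F, s = T, p = F), and (p → q) ∧ s holds there. Either way (p → q) ∧ s holds.

[⇐] This fails. Under q = T, s = T, p = T, the left side is false but the right side is true.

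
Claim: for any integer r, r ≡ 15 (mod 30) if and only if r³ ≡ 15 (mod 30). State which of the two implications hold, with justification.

Forward direction. Suppose r ≡ 15 (mod 30). Write r = 30j + 15. Then (30j + 15)³ = 27000j³ + 40500j² + 20250j + 3375 = 30(900j³ + 1350j² + 675j + 112) + 15, so r³ ≡ 15 (mod 30).

Converse. Suppose r³ ≡ 15 (mod 30). The only residue r in {0, …, 29} with r³ ≡ 15 (mod 30) is r = 15, so r ≡ 15 (mod 30).

The biconditional holds.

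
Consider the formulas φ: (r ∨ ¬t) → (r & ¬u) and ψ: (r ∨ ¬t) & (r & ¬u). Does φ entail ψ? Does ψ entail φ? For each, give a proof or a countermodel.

Only the converse holds.

(⟹) This fails. Under t = T, r = F, u = F, the left side is true but the right side is false.

(⟸) Assume the antecedent. If t is true, the antecedent forces (t = T, r = T, u = F), and (r ∨ ¬t) → (r & ¬u) holds there. If t is false, the antecedent forces (t = F, r = T, u = F), and (r ∨ ¬t) → (r & ¬u) holds there. Either way (r ∨ ¬t) → (r & ¬u) holds.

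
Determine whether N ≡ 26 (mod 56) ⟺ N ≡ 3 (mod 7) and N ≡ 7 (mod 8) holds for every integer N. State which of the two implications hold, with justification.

Neither implication holds.

(⟹) This fails: N = 26 gives 26 ≡ 26 (mod 56) but 26 ≡ 5 (mod 7), so the conjunction on the right does not hold.

(⟸) This fails: N = 31 satisfies both congruences on the right (31 ≡ 3 mod 7 and 31 ≡ 7 mod 8) yet 31 ≡ 31 (mod 56), not 26.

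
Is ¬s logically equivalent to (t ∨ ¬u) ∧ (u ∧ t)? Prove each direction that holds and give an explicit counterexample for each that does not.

Neither direction holds.

[⇒] This fails. Under t = F, s = F, u = F, the left side is true but the right side is false.

[⇐] This fails. Under t = T, s = T, u = T, the left side is false but the right side is true.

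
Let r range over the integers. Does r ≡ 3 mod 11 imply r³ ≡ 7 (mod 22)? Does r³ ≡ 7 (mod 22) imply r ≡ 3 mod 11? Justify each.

Both directions fail.

(→) This fails: take r = 3. Then 3 ≡ 3 (mod 11), but 3³ = 27 ≡ 5 (mod 22), not 7.

(←) This fails: take r = 17. Then 17³ = 4913 ≡ 7 (mod 22), yet 17 ≡ 6 (mod 11), not 3.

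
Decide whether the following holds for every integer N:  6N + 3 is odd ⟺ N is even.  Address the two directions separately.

(⇒) This fails: take N = 7. Then 6N + 3 = 45, which is odd, yet N = 7 is odd, not even.

(⇐) Suppose N is even. Since 6 is even, 6N is even for every N, so 6N + 3 has the same parity as 3, which is odd. Hence 6N + 3 is odd.

Only the converse holds.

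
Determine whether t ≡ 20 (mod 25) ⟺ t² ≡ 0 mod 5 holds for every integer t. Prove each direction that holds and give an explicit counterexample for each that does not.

Only the forward implication holds.

(⟹) Suppose t ≡ 20 (mod 25). Then t² ≡ 20² = 400 (mod 25), and since 5 ∣ 25, also t² ≡ 0 (mod 5).

(⟸) This fails: take t = 0. Then 0² = 0 ≡ 0 (mod 5), yet 0 ≡ 0 (mod 25), not 20.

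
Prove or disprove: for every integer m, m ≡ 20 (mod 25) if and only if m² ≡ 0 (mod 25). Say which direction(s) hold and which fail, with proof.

Not equivalent: only (⇒) holds.

[⇒] Suppose m ≡ 20 (mod 25). Write m = 25j + 20. Then (25j + 20)² = 625j² + 1000j + 400 = 25(25j² + 40j + 16) + 0, so m² ≡ 0 (mod 25).

[⇐] This fails: take m = 0. Then 0² = 0 ≡ 0 (mod 25), yet 0 ≡ 0 (mod 25), not 20.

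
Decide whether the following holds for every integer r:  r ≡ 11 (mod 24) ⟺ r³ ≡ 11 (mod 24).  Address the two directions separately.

(⟹) Suppose r ≡ 11 (mod 24). Write r = 24j + 11. Then (24j + 11)³ = 13824j³ + 19008j² + 8712j + 1331 = 24(576j³ + 792j² + 363j + 55) + 11, so r³ ≡ 11 (mod 24).

(⟸) Conversely, suppose r³ ≡ 11 (mod 24). The only residue r in {0, …, 23} with r³ ≡ 11 (mod 24) is r = 11, so r ≡ 11 (mod 24).

Both directions hold; the statement is true.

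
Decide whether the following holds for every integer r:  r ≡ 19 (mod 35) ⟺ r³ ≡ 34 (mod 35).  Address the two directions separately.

Only the forward direction holds.

(⇒) Suppose r ≡ 19 (mod 35). Write r = 35j + 19. Then (35j + 19)³ = 42875j³ + 69825j² + 37905j + 6859 = 35(1225j³ + 1995j² + 1083j + 195) + 34, so r³ ≡ 34 (mod 35).

(⇐) This fails: take r = 24. Then 24³ = 13824 ≡ 34 (mod 35), yet 24 ≡ 24 (mod 35), not 19.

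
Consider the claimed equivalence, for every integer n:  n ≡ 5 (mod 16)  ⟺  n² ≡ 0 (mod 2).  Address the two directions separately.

[⇒] This fails: take n = 5. Then 5 ≡ 5 (mod 16), but 5² = 25 ≡ 1 (mod 2), not 0.

[⇐] This fails: take n = 0. Then 0² = 0 ≡ 0 (mod 2), yet 0 ≡ 0 (mod 16), not 5.

(⇒) fails and (⇐) fails.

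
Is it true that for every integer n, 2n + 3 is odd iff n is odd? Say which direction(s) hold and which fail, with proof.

Forward direction. This fails: take n = 6. Then 2n + 3 = 15, which is odd, yet n = 6 is even, not odd.

Converse. Suppose n is odd. Since 2 is even, 2n is even for every n, so 2n + 3 has the same parity as 3, which is odd. Hence 2n + 3 is odd.

Only the converse holds.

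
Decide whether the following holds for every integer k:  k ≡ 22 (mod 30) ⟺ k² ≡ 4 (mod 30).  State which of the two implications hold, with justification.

Forward direction. Suppose k ≡ 22 (mod 30). Write k = 30j + 22. Then (30j + 22)² = 900j² + 1320j + 484 = 30(30j² + 44j + 16) + 4, so k² ≡ 4 (mod 30).

Converse. This fails: take k = 2. Then 2² = 4 ≡ 4 (mod 30), yet 2 ≡ 2 (mod 30), not 22.

Only the forward direction holds.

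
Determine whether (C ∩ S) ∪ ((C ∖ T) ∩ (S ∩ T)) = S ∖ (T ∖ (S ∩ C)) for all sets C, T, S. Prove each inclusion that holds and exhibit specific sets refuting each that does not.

(⊆) holds; (⊇) fails.

(⊆) Let x ∈ (C ∩ S) ∪ ((C ∖ T) ∩ (S ∩ T)). Then either x ∈ C ∩ S and x ∉ T; or x ∈ C ∩ T ∩ S. In each case x ∈ S ∖ (T ∖ (S ∩ C)), so (C ∩ S) ∪ ((C ∖ T) ∩ (S ∩ T)) ⊆ S ∖ (T ∖ (S ∩ C)).

(⊇) This inclusion fails. Take C = ∅, T = ∅, S = {1}; then 1 ∈ S ∖ (T ∖ (S ∩ C)) but 1 ∉ (C ∩ S) ∪ ((C ∖ T) ∩ (S ∩ T)).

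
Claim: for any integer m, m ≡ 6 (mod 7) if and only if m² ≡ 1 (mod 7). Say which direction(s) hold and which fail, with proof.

(⇒) Suppose m ≡ 6 (mod 7). Write m = 7j + 6. Then (7j + 6)² = 49j² + 84j + 36 = 7(7j² + 12j + 5) + 1, so m² ≡ 1 (mod 7).

(⇐) This fails: take m = 1. Then 1² = 1 ≡ 1 (mod 7), yet 1 ≡ 1 (mod 7), not 6.

(⇒) holds; (⇐) fails.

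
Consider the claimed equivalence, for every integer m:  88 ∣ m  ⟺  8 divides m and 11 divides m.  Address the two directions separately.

Forward direction. If 88 ∣ m, write m = 88q. Since 88 = 11·8, m = 8·(11q), so 8 ∣ m; and since 88 = 8·11, m = 11·(8q), so 11 ∣ m.

Converse. Suppose 8 ∣ m and 11 ∣ m. Any common multiple of 8 and 11 is a multiple of their lcm; here gcd(8, 11) = 1, so lcm(8, 11) = 8·11 = 88, so 88 ∣ m.

Both directions hold; the statement is true.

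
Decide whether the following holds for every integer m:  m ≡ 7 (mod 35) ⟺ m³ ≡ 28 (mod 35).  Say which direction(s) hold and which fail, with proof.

Both implications hold.

Forward direction. Suppose m ≡ 7 (mod 35). Write m = 35j + 7. Then (35j + 7)³ = 42875j³ + 25725j² + 5145j + 343 = 35(1225j³ + 735j² + 147j + 9) + 28, so m³ ≡ 28 (mod 35).

Converse. Suppose m³ ≡ 28 (mod 35). The only residue r in {0, …, 34} with r³ ≡ 28 (mod 35) is r = 7, so m ≡ 7 (mod 35).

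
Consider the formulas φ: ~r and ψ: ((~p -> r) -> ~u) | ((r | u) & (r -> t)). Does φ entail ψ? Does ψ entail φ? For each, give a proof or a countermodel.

The forward direction holds; the converse fails.

Forward direction. Assume the antecedent. If r is true, the antecedent cannot hold. If r is false, the consequent reduces to true regardless of the other variables. Either way the consequent holds.

Converse. This fails. Under r = T, p = F, u = F, t = F, the left side is false but the right side is true.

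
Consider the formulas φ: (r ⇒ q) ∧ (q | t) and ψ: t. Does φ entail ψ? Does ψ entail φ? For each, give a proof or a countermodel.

[⇒] This fails. Under r = F, q = T, t = F, the left side is true but the right side is false.

[⇐] This fails. Under r = T, q = F, t = T, the left side is false but the right side is true.

(⇒) fails and (⇐) fails.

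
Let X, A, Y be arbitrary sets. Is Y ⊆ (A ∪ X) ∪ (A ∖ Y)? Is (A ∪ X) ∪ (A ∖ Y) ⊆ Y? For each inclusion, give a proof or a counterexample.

Forward inclusion. This inclusion fails. Take X = ∅, A = ∅, Y = {1}; then 1 ∈ Y but 1 ∉ (A ∪ X) ∪ (A ∖ Y).

Reverse inclusion. This inclusion fails. Take X = {1}, A = ∅, Y = ∅; then 1 ∈ (A ∪ X) ∪ (A ∖ Y) but 1 ∉ Y.

(⊆) fails and (⊇) fails.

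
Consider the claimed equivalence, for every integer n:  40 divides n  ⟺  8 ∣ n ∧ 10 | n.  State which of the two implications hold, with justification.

Forward direction. If 40 ∣ n, write n = 40q. Since 40 = 5·8, n = 8·(5q), so 8 ∣ n; and since 40 = 4·10, n = 10·(4q), so 10 ∣ n.

Converse. Suppose 8 ∣ n and 10 ∣ n. Any common multiple of 8 and 10 is a multiple of their lcm; here lcm(8, 10) = 8·10/gcd(8, 10) = 80/2 = 40, so 40 ∣ n.

Both directions hold; the statement is true.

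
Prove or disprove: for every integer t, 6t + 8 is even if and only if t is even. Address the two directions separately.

Only the reverse direction holds.

(→) This fails: take t = 1. Then 6t + 8 = 14, which is even, yet t = 1 is odd, not even.

(←) Suppose t is even. Since 6 is even, 6t is even for every t, so 6t + 8 has the same parity as 8, which is even. Hence 6t + 8 is even.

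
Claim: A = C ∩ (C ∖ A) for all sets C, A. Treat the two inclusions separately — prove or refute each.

Forward inclusion. This inclusion fails. Take C = ∅, A = {1}; then 1 ∈ A but 1 ∉ C ∩ (C ∖ A).

Reverse inclusion. This inclusion fails. Take C = {1}, A = ∅; then 1 ∈ C ∩ (C ∖ A) but 1 ∉ A.

Neither inclusion holds.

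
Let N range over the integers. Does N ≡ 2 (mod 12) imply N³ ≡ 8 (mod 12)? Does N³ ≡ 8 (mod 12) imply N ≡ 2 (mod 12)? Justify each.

Not equivalent: only (⇒) holds.

[⇒] Suppose N ≡ 2 (mod 12). Write N = 12j + 2. Then (12j + 2)³ = 1728j³ + 864j² + 144j + 8 = 12(144j³ + 72j² + 12j) + 8, so N³ ≡ 8 (mod 12).

[⇐] This fails: take N = 8. Then 8³ = 512 ≡ 8 (mod 12), yet 8 ≡ 8 (mod 12), not 2.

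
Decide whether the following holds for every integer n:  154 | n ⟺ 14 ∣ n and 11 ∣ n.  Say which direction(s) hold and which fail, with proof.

(⇐) Suppose 14 ∣ n and 11 ∣ n. Any common multiple of 14 and 11 is a multiple of their lcm; here gcd(14, 11) = 1, so lcm(14, 11) = 14·11 = 154, so 154 ∣ n.

(⇒) If 154 ∣ n, write n = 154q. Since 154 = 11·14, n = 14·(11q), so 14 ∣ n; and since 154 = 14·11, n = 11·(14q), so 11 ∣ n.

Both directions hold.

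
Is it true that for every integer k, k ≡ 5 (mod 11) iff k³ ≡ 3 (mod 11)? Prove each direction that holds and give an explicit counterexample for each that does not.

Both directions fail.

[⇒] This fails: take k = 5. Then 5 ≡ 5 (mod 11), but 5³ = 125 ≡ 4 (mod 11), not 3.

[⇐] This fails: take k = 9. Then 9³ = 729 ≡ 3 (mod 11), yet 9 ≡ 9 (mod 11), not 5.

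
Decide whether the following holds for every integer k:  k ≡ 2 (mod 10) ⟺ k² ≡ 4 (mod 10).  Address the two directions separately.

The forward direction holds; the converse fails.

Forward direction. Suppose k ≡ 2 (mod 10). Write k = 10j + 2. Then (10j + 2)² = 100j² + 40j + 4 = 10(10j² + 4j) + 4, so k² ≡ 4 (mod 10).

Converse. This fails: take k = 8. Then 8² = 64 ≡ 4 (mod 10), yet 8 ≡ 8 (mod 10), not 2.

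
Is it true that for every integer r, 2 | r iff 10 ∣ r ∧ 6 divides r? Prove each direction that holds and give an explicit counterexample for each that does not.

Only the converse holds.

(⇐) Suppose 10 ∣ r and 6 ∣ r. Any common multiple of 10 and 6 is a multiple of their lcm; here lcm(10, 6) = 10·6/gcd(10, 6) = 60/2 = 30, so 30 ∣ r. Since 2 ∣ 30, it follows that 2 ∣ r.

(⇒) This fails: take r = 2. Certainly 2 ∣ 2, but 10 ∤ 2.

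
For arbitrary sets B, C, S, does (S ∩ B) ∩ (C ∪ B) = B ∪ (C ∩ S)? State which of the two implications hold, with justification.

(⊆) holds; (⊇) fails.

(⟸) This inclusion fails. Take B = {1}, C = ∅, S = ∅; then 1 ∈ B ∪ (C ∩ S) but 1 ∉ (S ∩ B) ∩ (C ∪ B).

(⟹) Let x ∈ (S ∩ B) ∩ (C ∪ B). Then either x ∈ B ∩ S and x ∉ C; or x ∈ B ∩ C ∩ S. In each case x ∈ B ∪ (C ∩ S), so (S ∩ B) ∩ (C ∪ B) ⊆ B ∪ (C ∩ S).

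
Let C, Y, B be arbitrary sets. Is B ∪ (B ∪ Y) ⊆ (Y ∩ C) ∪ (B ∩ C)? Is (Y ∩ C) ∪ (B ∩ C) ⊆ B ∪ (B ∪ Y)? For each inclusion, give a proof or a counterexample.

The sets are not equal: only the reverse inclusion holds.

(⟹) This inclusion fails. Take C = ∅, Y = {1}, B = ∅; then 1 ∈ B ∪ (B ∪ Y) but 1 ∉ (Y ∩ C) ∪ (B ∩ C).

(⟸) Let x ∈ (Y ∩ C) ∪ (B ∩ C). Then either x ∈ C ∩ Y and x ∉ B; or x ∈ C ∩ B and x ∉ Y; or x ∈ C ∩ Y ∩ B. In each case x ∈ B ∪ (B ∪ Y), so (Y ∩ C) ∪ (B ∩ C) ⊆ B ∪ (B ∪ Y).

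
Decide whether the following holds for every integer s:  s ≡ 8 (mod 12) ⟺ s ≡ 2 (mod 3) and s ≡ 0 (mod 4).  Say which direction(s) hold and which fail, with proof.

The biconditional holds.

[⇒] Suppose s ≡ 8 (mod 12); write s = 12j + 8. Since 3 ∣ 12, reducing mod 3 gives s ≡ 8 ≡ 2 (mod 3); since 4 ∣ 12, reducing mod 4 gives s ≡ 8 ≡ 0 (mod 4).

[⇐] Conversely, if s ≡ 2 (mod 3) and s ≡ 0 (mod 4), then by the Chinese remainder theorem s ≡ 8 (mod 12). This is exactly s ≡ 8 (mod 12).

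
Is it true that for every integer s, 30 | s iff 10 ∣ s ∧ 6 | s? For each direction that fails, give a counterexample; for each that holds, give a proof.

The biconditional holds.

(⇒) If 30 ∣ s, write s = 30q. Since 30 = 3·10, s = 10·(3q), so 10 ∣ s; and since 30 = 5·6, s = 6·(5q), so 6 ∣ s.

(⇐) Suppose 10 ∣ s and 6 ∣ s. Any common multiple of 10 and 6 is a multiple of their lcm; here lcm(10, 6) = 10·6/gcd(10, 6) = 60/2 = 30, so 30 ∣ s.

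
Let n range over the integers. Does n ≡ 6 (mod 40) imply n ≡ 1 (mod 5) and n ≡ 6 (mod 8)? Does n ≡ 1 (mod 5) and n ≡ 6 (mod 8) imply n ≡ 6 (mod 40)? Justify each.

Both directions hold.

(⟸) If n ≡ 1 (mod 5) and n ≡ 6 (mod 8), then by the Chinese remainder theorem n ≡ 6 (mod 40). This is exactly n ≡ 6 (mod 40).

(⟹) Suppose n ≡ 6 (mod 40); write n = 40j + 6. Since 5 ∣ 40, reducing mod 5 gives n ≡ 6 ≡ 1 (mod 5); since 8 ∣ 40, reducing mod 8 gives n ≡ 6 (mod 8).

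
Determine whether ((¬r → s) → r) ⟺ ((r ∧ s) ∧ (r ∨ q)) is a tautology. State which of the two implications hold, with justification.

Only the converse holds.

(→) This fails. Under q = F, s = F, r = F, the left side is true but the right side is false.

(←) Assume the antecedent. If q is true, the antecedent forces (q = T, s = T, r = T), and (¬r → s) → r holds there. If q is false, the antecedent forces (q = F, s = T, r = T), and (¬r → s) → r holds there. Either way (¬r → s) → r holds.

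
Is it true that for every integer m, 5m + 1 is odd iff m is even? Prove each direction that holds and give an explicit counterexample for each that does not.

Equivalent; both directions hold.

(→) Suppose 5m + 1 is odd. Since 5 is odd, 5m and m have the same parity, so 5m + 1 ≡ m + 1 (mod 2). As 1 is odd, 5m + 1 is odd exactly when m is even. Thus m is even.

(←) Conversely, suppose m is even; write m = 2j. Then 5m + 1 = 5·(2j) + 1 = 2·5j + 1, which is odd.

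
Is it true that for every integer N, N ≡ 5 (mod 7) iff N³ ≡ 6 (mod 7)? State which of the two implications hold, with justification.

Not equivalent: only (⇒) holds.

(⟹) Suppose N ≡ 5 (mod 7). Write N = 7j + 5. Then (7j + 5)³ = 343j³ + 735j² + 525j + 125 = 7(49j³ + 105j² + 75j + 17) + 6, so N³ ≡ 6 (mod 7).

(⟸) This fails: take N = 3. Then 3³ = 27 ≡ 6 (mod 7), yet 3 ≡ 3 (mod 7), not 5.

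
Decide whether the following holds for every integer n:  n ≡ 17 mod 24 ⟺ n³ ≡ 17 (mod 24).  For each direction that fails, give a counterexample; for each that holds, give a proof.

The biconditional holds.

[⇒] Suppose n ≡ 17 mod 24. Write n = 24j + 17. Then (24j + 17)³ = 13824j³ + 29376j² + 20808j + 4913 = 24(576j³ + 1224j² + 867j + 204) + 17, so n³ ≡ 17 (mod 24).

[⇐] Conversely, suppose n³ ≡ 17 (mod 24). The only residue r in {0, …, 23} with r³ ≡ 17 (mod 24) is r = 17, so n ≡ 17 (mod 24).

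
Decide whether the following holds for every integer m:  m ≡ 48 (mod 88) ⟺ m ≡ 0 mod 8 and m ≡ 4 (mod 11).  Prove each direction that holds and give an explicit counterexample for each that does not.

Both implications hold.

Forward direction. Suppose m ≡ 48 (mod 88); write m = 88j + 48. Since 8 ∣ 88, reducing mod 8 gives m ≡ 48 ≡ 0 (mod 8); since 11 ∣ 88, reducing mod 11 gives m ≡ 48 ≡ 4 (mod 11).

Converse. If m ≡ 0 (mod 8) and m ≡ 4 (mod 11), then by the Chinese remainder theorem m ≡ 48 (mod 88). This is exactly m ≡ 48 (mod 88).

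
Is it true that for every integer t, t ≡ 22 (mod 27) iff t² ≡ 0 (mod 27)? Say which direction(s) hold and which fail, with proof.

Neither direction holds.

Forward direction. This fails: take t = 22. Then 22 ≡ 22 (mod 27), but 22² = 484 ≡ 25 (mod 27), not 0.

Converse. This fails: take t = 0. Then 0² = 0 ≡ 0 (mod 27), yet 0 ≡ 0 (mod 27), not 22.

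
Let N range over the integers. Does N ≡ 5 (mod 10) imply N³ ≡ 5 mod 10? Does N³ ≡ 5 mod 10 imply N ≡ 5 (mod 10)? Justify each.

[⇒] Suppose N ≡ 5 (mod 10). Write N = 10j + 5. Then (10j + 5)³ = 1000j³ + 1500j² + 750j + 125 = 10(100j³ + 150j² + 75j + 12) + 5, so N³ ≡ 5 (mod 10).

[⇐] For the converse, argue contrapositively. If N ≢ 5 (mod 10), then N is congruent to one of 0, 1, 2, 3, 4, 6, 7, 8, 9 modulo 10, and these give N³ ≡ 0, 1, 8, 7, 4, 6, 3, 2, 9 respectively — never 5.

Equivalent; both directions hold.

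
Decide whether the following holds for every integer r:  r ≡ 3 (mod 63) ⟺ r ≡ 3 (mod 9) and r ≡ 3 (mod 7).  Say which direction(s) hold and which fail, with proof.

Both directions hold; the statement is true.

(→) Suppose r ≡ 3 (mod 63); write r = 63j + 3. Since 9 ∣ 63, reducing mod 9 gives r ≡ 3 (mod 9); since 7 ∣ 63, reducing mod 7 gives r ≡ 3 (mod 7).

(←) Conversely, if r ≡ 3 (mod 9) and r ≡ 3 (mod 7), then by the Chinese remainder theorem r ≡ 3 (mod 63). This is exactly r ≡ 3 (mod 63).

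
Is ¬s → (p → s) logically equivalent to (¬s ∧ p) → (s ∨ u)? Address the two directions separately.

[⇒] Assume the antecedent. If p is true, the antecedent forces (u = F, p = T, s = T) or (u = T, p = T, s = T), and (¬s ∧ p) → (s ∨ u) holds there. If p is false, (¬s ∧ p) → (s ∨ u) reduces to true regardless of the other variables. Either way (¬s ∧ p) → (s ∨ u) holds.

[⇐] This fails. Under u = T, p = T, s = F, the left side is false but the right side is true.

Only the forward implication holds.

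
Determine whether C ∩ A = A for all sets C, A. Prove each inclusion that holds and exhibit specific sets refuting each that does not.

Only the forward inclusion holds.

(⟸) This inclusion fails. Take C = ∅, A = {1}; then 1 ∈ A but 1 ∉ C ∩ A.

(⟹) Let x ∈ C ∩ A. Then x ∈ C ∩ A, from which x ∈ A.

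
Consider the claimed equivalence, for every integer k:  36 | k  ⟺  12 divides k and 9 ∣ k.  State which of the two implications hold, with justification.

Both directions hold.

[⇒] If 36 ∣ k, write k = 36q. Since 36 = 3·12, k = 12·(3q), so 12 ∣ k; and since 36 = 4·9, k = 9·(4q), so 9 ∣ k.

[⇐] Suppose 12 ∣ k and 9 ∣ k. Any common multiple of 12 and 9 is a multiple of their lcm; here lcm(12, 9) = 12·9/gcd(12, 9) = 108/3 = 36, so 36 ∣ k.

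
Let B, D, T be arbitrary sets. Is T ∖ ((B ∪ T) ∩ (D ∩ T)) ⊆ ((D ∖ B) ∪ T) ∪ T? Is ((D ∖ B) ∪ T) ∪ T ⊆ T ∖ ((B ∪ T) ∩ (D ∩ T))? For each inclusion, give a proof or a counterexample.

(⊆) holds; (⊇) fails.

(⊆) Let x ∈ T ∖ ((B ∪ T) ∩ (D ∩ T)). Then either x ∈ T and x ∉ B, D; or x ∈ B ∩ T and x ∉ D. In each case x ∈ ((D ∖ B) ∪ T) ∪ T, so T ∖ ((B ∪ T) ∩ (D ∩ T)) ⊆ ((D ∖ B) ∪ T) ∪ T.

(⊇) This inclusion fails. Take B = ∅, D = {1}, T = ∅; then 1 ∈ ((D ∖ B) ∪ T) ∪ T but 1 ∉ T ∖ ((B ∪ T) ∩ (D ∩ T)).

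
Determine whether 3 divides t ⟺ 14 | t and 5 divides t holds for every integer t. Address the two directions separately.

Forward direction. This fails: take t = 3. Certainly 3 ∣ 3, but 14 ∤ 3.

Converse. This fails: take t = 70. Both 14 ∣ 70 and 5 ∣ 70, yet 70 is not a multiple of 3 (since 70 = 23·3 + 1), so 3 ∤ 70.

Both directions fail.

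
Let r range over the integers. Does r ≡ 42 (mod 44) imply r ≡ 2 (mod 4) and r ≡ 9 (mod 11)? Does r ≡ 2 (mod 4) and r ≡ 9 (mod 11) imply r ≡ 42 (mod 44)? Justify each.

(⟹) Suppose r ≡ 42 (mod 44); write r = 44j + 42. Since 4 ∣ 44, reducing mod 4 gives r ≡ 42 ≡ 2 (mod 4); since 11 ∣ 44, reducing mod 11 gives r ≡ 42 ≡ 9 (mod 11).

(⟸) Conversely, if r ≡ 2 (mod 4) and r ≡ 9 (mod 11), then by the Chinese remainder theorem r ≡ 42 (mod 44). This is exactly r ≡ 42 (mod 44).

The biconditional holds.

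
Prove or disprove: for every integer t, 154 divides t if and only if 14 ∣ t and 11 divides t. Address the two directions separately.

Both implications hold.

(⟸) Suppose 14 ∣ t and 11 ∣ t. Any common multiple of 14 and 11 is a multiple of their lcm; here gcd(14, 11) = 1, so lcm(14, 11) = 14·11 = 154, so 154 ∣ t.

(⟹) If 154 ∣ t, write t = 154q. Since 154 = 11·14, t = 14·(11q), so 14 ∣ t; and since 154 = 14·11, t = 11·(14q), so 11 ∣ t.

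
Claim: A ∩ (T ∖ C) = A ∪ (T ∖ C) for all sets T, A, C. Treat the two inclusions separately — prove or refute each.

(⊆) Let x ∈ A ∩ (T ∖ C). Then x ∈ T ∩ A and x ∉ C, from which x ∈ A ∪ (T ∖ C).

(⊇) This inclusion fails. Take T = {1}, A = ∅, C = ∅; then 1 ∈ A ∪ (T ∖ C) but 1 ∉ A ∩ (T ∖ C).

The sets are not equal: only the forward inclusion holds.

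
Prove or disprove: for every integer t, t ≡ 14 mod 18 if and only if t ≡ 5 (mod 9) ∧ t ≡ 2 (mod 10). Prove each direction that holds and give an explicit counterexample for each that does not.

(⇐) If t ≡ 5 (mod 9) and t ≡ 2 (mod 10), then by the Chinese remainder theorem t ≡ 32 (mod 90). Since 32 ≡ 14 (mod 18) and 18 ∣ 90, we get t ≡ 14 (mod 18).

(⇒) This fails: t = 68 gives 68 ≡ 14 (mod 18) but 68 ≡ 8 (mod 10), so the conjunction on the right does not hold.

The forward direction fails; the converse holds.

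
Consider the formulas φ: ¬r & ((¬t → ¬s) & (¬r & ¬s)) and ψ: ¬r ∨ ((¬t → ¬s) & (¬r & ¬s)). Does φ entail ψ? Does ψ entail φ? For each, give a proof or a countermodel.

Only the forward implication holds.

(⇒) Assume the antecedent. If t is true, the antecedent forces (t = T, s = F, r = F), and ¬r ∨ ((¬t → ¬s) & (¬r & ¬s)) holds there. If t is false, the antecedent forces (t = F, s = F, r = F), and ¬r ∨ ((¬t → ¬s) & (¬r & ¬s)) holds there. Either way ¬r ∨ ((¬t → ¬s) & (¬r & ¬s)) holds.

(⇐) This fails. Under t = F, s = T, r = F, the left side is false but the right side is true.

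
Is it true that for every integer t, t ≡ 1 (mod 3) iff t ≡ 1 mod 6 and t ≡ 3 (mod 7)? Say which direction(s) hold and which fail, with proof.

Only the converse holds.

(⇒) This fails: t = 1 gives 1 ≡ 1 (mod 3) but 1 ≡ 1 (mod 7), so the conjunction on the right does not hold.

(⇐) Conversely, if t ≡ 1 (mod 6) and t ≡ 3 (mod 7), then by the Chinese remainder theorem t ≡ 31 (mod 42). Since 31 ≡ 1 (mod 3) and 3 ∣ 42, we get t ≡ 1 (mod 3).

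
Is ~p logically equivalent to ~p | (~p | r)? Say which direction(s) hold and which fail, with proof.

Only the forward direction holds.

[⇒] Assume the antecedent. If p is true, the antecedent cannot hold. If p is false, ~p | (~p | r) reduces to true regardless of the other variables. Either way ~p | (~p | r) holds.

[⇐] This fails. Under p = T, r = T, the left side is false but the right side is true.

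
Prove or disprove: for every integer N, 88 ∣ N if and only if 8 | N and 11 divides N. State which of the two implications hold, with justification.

Converse. Suppose 8 ∣ N and 11 ∣ N. Any common multiple of 8 and 11 is a multiple of their lcm; here gcd(8, 11) = 1, so lcm(8, 11) = 8·11 = 88, so 88 ∣ N.

Forward direction. If 88 ∣ N, write N = 88q. Since 88 = 11·8, N = 8·(11q), so 8 ∣ N; and since 88 = 8·11, N = 11·(8q), so 11 ∣ N.

The biconditional holds.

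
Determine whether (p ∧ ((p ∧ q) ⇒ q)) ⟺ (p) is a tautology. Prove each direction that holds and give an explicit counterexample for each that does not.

[⇒] Assume the antecedent. If q is true, the antecedent forces (q = T, p = T), and p holds there. If q is false, the antecedent forces (q = F, p = T), and p holds there. Either way p holds.

[⇐] Assume the antecedent. If q is true, the antecedent forces (q = T, p = T), and p ∧ ((p ∧ q) ⇒ q) holds there. If q is false, the antecedent forces (q = F, p = T), and p ∧ ((p ∧ q) ⇒ q) holds there. Either way p ∧ ((p ∧ q) ⇒ q) holds.

The biconditional holds.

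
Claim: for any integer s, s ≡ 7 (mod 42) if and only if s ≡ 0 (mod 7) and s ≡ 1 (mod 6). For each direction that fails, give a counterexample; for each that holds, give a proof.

Both directions hold.

(→) Suppose s ≡ 7 (mod 42); write s = 42j + 7. Since 7 ∣ 42, reducing mod 7 gives s ≡ 7 ≡ 0 (mod 7); since 6 ∣ 42, reducing mod 6 gives s ≡ 7 ≡ 1 (mod 6).

(←) Conversely, if s ≡ 0 (mod 7) and s ≡ 1 (mod 6), then by the Chinese remainder theorem s ≡ 7 (mod 42). This is exactly s ≡ 7 (mod 42).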